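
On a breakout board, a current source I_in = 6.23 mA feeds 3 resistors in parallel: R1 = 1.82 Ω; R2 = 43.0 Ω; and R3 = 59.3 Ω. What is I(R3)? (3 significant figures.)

ΣG = 1/1.82 + 1/43.0 + 1/59.3 = 0.5896.
Current divider: I(R3) = I_in · G_k/ΣG = 6.23 × (0.01686/0.5896) = 6.23 × 0.02860 = 0.1782 mA.

I ≈ 0.178 mA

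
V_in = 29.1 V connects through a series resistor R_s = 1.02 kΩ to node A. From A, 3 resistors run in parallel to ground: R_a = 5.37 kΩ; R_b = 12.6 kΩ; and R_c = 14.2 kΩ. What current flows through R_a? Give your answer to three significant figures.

Equivalent of the parallel group: R_p = 2.976 kΩ.
V_A = 29.1 × 2.976/3.996 = 21.67 V.
I(R_a) = V_A / R_a = 21.67/5.37 = 4.036 mA.

I ≈ 4.04 mA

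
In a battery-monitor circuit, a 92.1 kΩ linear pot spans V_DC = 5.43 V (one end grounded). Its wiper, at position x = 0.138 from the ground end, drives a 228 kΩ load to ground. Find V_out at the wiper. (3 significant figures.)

Split the track: R_lower = x·R_p = 12.71 kΩ, R_upper = (1−x)·R_p = 79.39 kΩ.
(x·R_p) ‖ R_L = 12.04 kΩ.
V_out = 5.43 × 12.04/(79.39 + 12.04) = 0.7150 V.

V_out ≈ 0.715 V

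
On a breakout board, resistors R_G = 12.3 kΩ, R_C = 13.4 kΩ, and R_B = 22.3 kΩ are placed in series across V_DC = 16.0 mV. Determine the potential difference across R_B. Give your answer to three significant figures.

V ≈ 7.43 mV

Total series resistance ΣR = 12.3 + 13.4 + 22.3 = 48.00 kΩ.
By the voltage-divider rule, V = 16.0 × 22.30/48.00 = 7.433 mV.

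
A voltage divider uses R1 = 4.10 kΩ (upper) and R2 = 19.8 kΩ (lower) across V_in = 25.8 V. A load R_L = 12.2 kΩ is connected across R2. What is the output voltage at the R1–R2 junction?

V_out ≈ 16.7 V

The load sits in parallel with R2, giving an effective lower resistance R2' = R2·R_L/(R2+R_L) = 7.549 kΩ.
Now apply the divider: V_out = 25.8 × 0.6480 = 16.72 V.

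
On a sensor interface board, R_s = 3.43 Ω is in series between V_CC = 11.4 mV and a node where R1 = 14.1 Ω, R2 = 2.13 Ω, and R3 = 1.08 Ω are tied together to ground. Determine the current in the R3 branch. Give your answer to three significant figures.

Parallel bank: R_p = 1/(1/14.1 + 1/2.13 + 1/1.08) = 0.6820 Ω.
Node voltage V_A = V_CC · R_p/(R_s + R_p) = 11.4 × 0.1659 = 1.891 mV.
Branch current I = V_A/R3 = 1.891/1.08 = 1.751 mA.

I ≈ 1.75 mA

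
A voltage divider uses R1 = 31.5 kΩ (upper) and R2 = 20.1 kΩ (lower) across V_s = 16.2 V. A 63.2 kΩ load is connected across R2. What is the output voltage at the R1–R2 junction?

V_out ≈ 5.28 V

The load sits in parallel with R2, giving an effective lower resistance R2' = R2·R_L/(R2+R_L) = 15.25 kΩ.
Then V_out = V_s · R2'/(R1 + R2') = 16.2 × 15.25/46.75 = 5.284 V.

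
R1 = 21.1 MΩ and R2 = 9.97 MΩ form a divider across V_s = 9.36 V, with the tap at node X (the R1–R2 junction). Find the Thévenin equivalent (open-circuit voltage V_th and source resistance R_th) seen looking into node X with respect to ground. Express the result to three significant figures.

Open-circuit (no load on X): V_th = V_s · R2/(R1 + R2) = 9.36 × 9.97/(21.10 + 9.97) = 3.004 V.
Looking into X with the source shorted: R_th = R1·R2/(R1+R2) = 21.10 × 9.97/31.07 = 6.771 MΩ.

V_th ≈ 3.00 V, R_th ≈ 6.77 MΩ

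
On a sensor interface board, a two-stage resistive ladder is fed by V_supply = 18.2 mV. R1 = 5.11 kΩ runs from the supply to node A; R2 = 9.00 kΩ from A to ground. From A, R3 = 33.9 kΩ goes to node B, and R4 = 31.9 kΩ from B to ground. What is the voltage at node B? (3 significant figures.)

Looking into the second stage from A: R3 + R4 = 65.80 kΩ appears in parallel with R2.
Effective lower resistance at A: R2 ‖ 65.80 = 7.917 kΩ.
First divider: V_A = V_supply · 7.917/(5.11 + 7.917) = 11.06 mV.
V_B = V_A × 0.4848 = 5.362 mV.

V_B ≈ 5.36 mV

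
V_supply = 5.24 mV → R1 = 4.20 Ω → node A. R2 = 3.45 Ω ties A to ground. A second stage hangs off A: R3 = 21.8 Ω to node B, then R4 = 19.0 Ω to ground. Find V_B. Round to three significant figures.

Looking into the second stage from A: R3 + R4 = 40.80 Ω appears in parallel with R2.
Effective lower resistance at A: R2 ‖ 40.80 = 3.181 Ω.
So V_A = 5.24 × 0.4310 = 2.258 mV.
V_B = V_A × 0.4657 = 1.052 mV.

V_B ≈ 1.05 mV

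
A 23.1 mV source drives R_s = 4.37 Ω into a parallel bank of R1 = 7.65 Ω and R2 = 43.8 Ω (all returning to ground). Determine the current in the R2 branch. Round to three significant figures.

Combine the parallel branches: R_p = (1/7.65 + 1/43.8)⁻¹ = 6.513 Ω.
V_A by voltage divider: V_A = 23.1 × 6.513/(4.37 + 6.513) = 13.82 mV.
Branch current I = V_A/R2 = 13.82/43.8 = 0.3156 mA.
(Equivalently: I_total = 2.123 mA, then current-divider fraction G_k/ΣG = 0.1487.)

I ≈ 0.316 mA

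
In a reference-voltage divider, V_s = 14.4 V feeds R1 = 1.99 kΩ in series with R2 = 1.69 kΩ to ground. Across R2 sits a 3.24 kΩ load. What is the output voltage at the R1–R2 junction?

The load sits in parallel with R2, giving an effective lower resistance R2' = R2·R_L/(R2+R_L) = 1.111 kΩ.
Then V_out = V_s · R2'/(R1 + R2') = 14.4 × 1.111/3.101 = 5.158 V.

V_out ≈ 5.16 V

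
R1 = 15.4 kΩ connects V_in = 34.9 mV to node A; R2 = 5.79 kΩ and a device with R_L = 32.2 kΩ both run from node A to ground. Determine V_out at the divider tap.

V_out ≈ 8.43 mV

The load sits in parallel with R2, giving an effective lower resistance R2' = R2·R_L/(R2+R_L) = 4.908 kΩ.
Now apply the divider: V_out = 34.9 × 0.2417 = 8.434 mV.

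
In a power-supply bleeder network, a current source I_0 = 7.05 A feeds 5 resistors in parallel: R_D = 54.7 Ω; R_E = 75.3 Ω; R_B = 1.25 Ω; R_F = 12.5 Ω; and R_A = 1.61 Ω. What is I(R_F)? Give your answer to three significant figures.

Conductances: ΣG = 1/54.7 + 1/75.3 + 1/1.25 + 1/12.5 + 1/1.61 = 1.533 (1/Ω).
By the current-divider rule, I = I_0 · G_k/ΣG = 7.05 × 0.05220 = 0.3680 A.

I ≈ 0.368 A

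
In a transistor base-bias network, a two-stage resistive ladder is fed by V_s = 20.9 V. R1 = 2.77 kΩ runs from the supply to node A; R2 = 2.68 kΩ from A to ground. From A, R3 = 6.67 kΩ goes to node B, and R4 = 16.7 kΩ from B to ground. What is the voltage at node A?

Looking into the second stage from A: R3 + R4 = 23.37 kΩ appears in parallel with R2.
Effective lower resistance at A: R2 ‖ 23.37 = 2.404 kΩ.
V_A = 20.9 × 2.404/(2.77 + 2.404) = 9.711 V.

V_A ≈ 9.71 V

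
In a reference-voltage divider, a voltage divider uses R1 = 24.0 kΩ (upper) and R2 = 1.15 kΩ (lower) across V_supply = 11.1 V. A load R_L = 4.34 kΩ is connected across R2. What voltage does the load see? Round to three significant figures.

V_out ≈ 0.405 V

The load sits in parallel with R2, giving an effective lower resistance R2' = R2·R_L/(R2+R_L) = 0.9091 kΩ.
Then V_out = V_supply · R2'/(R1 + R2') = 11.1 × 0.9091/24.91 = 0.4051 V.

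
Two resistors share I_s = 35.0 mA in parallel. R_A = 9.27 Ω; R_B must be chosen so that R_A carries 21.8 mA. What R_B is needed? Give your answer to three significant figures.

R_B ≈ 15.3 Ω

In a two-way split, I_A/I_s = R_B/(R_A + R_B).
21.8/35.0 = R_B/(R_A + R_B) → R_B = R_A · (0.6229)/(1 − 0.6229) = 9.27 × 1.652 = 15.31 Ω.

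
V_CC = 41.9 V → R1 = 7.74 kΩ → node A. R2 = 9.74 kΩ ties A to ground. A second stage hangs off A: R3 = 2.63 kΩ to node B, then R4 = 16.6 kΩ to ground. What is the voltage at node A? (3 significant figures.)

Node A sees R2 in parallel with the series input of stage 2, R3 + R4 = 19.23 kΩ.
Effective lower resistance at A: R2 ‖ 19.23 = 6.465 kΩ.
V_A = 41.9 × 6.465/(7.74 + 6.465) = 19.07 V.

V_A ≈ 19.1 V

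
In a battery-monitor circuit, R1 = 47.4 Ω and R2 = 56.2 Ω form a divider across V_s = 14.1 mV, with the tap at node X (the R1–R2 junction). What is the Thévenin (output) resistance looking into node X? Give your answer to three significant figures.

With V_s suppressed (replaced by a short), R_th = R1 ‖ R2 = (47.40 × 56.2)/(47.40 + 56.2) = 25.71 Ω.

R_th ≈ 25.7 Ω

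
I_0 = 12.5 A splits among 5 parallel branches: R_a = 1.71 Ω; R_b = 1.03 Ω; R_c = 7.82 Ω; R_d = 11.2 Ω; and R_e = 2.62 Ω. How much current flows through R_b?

I ≈ 5.63 A

Total conductance ΣG = 1/1.71 + 1/1.03 + 1/7.82 + 1/11.2 + 1/2.62 = 2.155 (units of 1/Ω).
R_b takes the fraction G_k/ΣG = 0.9709/2.155 = 0.4506, so I = 12.5 × 0.4506 = 5.633 A.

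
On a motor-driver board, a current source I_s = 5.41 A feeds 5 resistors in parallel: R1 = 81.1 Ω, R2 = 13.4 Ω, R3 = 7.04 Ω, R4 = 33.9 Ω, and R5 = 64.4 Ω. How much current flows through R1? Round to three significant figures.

I ≈ 0.243 A

Conductances: ΣG = 1/81.1 + 1/13.4 + 1/7.04 + 1/33.9 + 1/64.4 = 0.2740 (1/Ω).
Current divider: I(R1) = I_s · G_k/ΣG = 5.41 × (0.01233/0.2740) = 5.41 × 0.04500 = 0.2434 A.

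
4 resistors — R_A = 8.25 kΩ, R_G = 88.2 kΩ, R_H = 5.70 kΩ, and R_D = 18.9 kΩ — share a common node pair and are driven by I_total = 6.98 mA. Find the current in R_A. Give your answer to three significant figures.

Conductances: ΣG = 1/8.25 + 1/88.2 + 1/5.70 + 1/18.9 = 0.3609 (1/kΩ).
R_A takes the fraction G_k/ΣG = 0.1212/0.3609 = 0.3359, so I = 6.98 × 0.3359 = 2.344 mA.

I ≈ 2.34 mA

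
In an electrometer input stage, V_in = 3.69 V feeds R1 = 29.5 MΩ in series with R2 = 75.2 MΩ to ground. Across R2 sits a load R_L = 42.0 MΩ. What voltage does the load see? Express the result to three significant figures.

V_out ≈ 1.76 V

The load sits in parallel with R2, giving an effective lower resistance R2' = R2·R_L/(R2+R_L) = 26.95 MΩ.
Then V_out = V_in · R2'/(R1 + R2') = 3.69 × 26.95/56.45 = 1.762 V.
(Unloaded it would be 2.65 V; the load pulls it down.)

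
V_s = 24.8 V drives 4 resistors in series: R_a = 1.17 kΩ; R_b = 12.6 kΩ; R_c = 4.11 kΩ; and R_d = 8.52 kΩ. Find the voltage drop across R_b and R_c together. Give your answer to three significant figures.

Series total: ΣR = 1.17 + 12.6 + 4.11 + 8.52 = 26.40 kΩ.
R_{R_b..R_c} = 12.6 + 4.11 = 16.71 kΩ.
Voltage divider: V = V_s · (16.71 / 26.40) = 24.8 × 0.6330 = 15.70 V.

V ≈ 15.7 V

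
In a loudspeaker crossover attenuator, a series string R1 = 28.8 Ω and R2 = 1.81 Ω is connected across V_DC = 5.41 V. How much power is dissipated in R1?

ΣR = 30.61 Ω → I = 5.41/30.61 = 0.1767 A.
P(R1) = I²·R1 = (0.1767)² × 28.8 = 0.8996 W.

P ≈ 0.900 W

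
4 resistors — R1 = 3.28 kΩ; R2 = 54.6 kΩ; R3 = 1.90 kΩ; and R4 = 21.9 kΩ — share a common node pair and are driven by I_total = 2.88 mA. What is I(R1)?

I ≈ 0.981 mA

Conductances: ΣG = 1/3.28 + 1/54.6 + 1/1.90 + 1/21.9 = 0.8952 (1/kΩ).
By the current-divider rule, I = I_total · G_k/ΣG = 2.88 × 0.3406 = 0.9809 mA.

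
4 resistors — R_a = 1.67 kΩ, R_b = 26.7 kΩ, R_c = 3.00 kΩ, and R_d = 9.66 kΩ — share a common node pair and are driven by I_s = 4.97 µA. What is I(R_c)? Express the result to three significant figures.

ΣG = 1/1.67 + 1/26.7 + 1/3.00 + 1/9.66 = 1.073.
Current divider: I(R_c) = I_s · G_k/ΣG = 4.97 × (0.3333/1.073) = 4.97 × 0.3106 = 1.544 µA.

I ≈ 1.54 µA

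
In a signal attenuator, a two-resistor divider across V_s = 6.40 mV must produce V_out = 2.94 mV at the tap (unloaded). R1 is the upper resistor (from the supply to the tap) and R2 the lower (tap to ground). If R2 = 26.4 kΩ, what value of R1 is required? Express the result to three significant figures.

R1 ≈ 31.1 kΩ

V_out/V_s = R2/(R1+R2) = 0.4594.
R1 = R2·(1/k − 1) = 26.4 × 1.177 = 31.07 kΩ.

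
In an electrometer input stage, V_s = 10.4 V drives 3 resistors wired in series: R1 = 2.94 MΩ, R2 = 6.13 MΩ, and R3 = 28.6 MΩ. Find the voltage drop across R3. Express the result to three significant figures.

Total series resistance ΣR = 2.94 + 6.13 + 28.6 = 37.67 MΩ.
V = V_s · R/ΣR = 10.4 × 0.7592 = 7.896 V.

V ≈ 7.90 V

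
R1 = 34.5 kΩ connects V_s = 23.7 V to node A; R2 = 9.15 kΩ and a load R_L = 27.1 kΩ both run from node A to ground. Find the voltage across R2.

V_out ≈ 3.92 V

The load sits in parallel with R2, giving an effective lower resistance R2' = R2·R_L/(R2+R_L) = 6.840 kΩ.
Then V_out = V_s · R2'/(R1 + R2') = 23.7 × 6.840/41.34 = 3.922 V.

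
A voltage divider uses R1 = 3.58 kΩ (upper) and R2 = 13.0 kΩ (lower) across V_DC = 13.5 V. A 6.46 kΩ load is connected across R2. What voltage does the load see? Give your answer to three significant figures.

V_out ≈ 7.38 V

First combine the lower leg with the load: R2 ‖ R_L = 4.316 kΩ.
Voltage divider with the loaded lower leg: V_out = 13.5 × 4.316/(3.58 + 4.316) = 13.5 × 0.5466 = 7.379 V.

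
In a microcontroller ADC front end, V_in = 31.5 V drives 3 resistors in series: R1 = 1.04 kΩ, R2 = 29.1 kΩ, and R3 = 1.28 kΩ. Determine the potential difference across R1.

Series total: ΣR = 1.04 + 29.1 + 1.28 = 31.42 kΩ.
V = V_in · R/ΣR = 31.5 × 0.03310 = 1.043 V.

V ≈ 1.04 V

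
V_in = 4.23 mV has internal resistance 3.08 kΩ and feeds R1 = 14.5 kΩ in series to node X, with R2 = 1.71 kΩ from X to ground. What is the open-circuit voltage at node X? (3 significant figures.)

V_th ≈ 0.375 mV

R1' = 3.08 + 14.5 = 17.58 kΩ (source resistance + R1).
Open-circuit (no load on X): V_th = V_in · R2/(R1' + R2) = 4.23 × 1.71/(17.58 + 1.71) = 0.3750 mV.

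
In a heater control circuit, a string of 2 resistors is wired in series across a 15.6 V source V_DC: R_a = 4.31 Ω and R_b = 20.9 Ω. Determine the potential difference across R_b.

V ≈ 12.9 V

ΣR = 4.31 + 20.9 = 25.21 Ω.
Voltage divider: V = V_DC · (20.90 / 25.21) = 15.6 × 0.8290 = 12.93 V.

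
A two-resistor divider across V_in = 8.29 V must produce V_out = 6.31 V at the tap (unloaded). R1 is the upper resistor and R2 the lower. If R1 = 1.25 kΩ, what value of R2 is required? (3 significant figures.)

R2 ≈ 3.98 kΩ

Required fraction k = V_out/V_in = 0.7612.
R2 = R1 · 0.7612/(1 − 0.7612) = 3.984 kΩ.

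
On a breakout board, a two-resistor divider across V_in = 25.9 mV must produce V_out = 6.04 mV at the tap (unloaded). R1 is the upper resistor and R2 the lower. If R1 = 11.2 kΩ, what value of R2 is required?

R2 ≈ 3.41 kΩ

Required fraction k = V_out/V_in = 0.2332.
So R2 = R1 · V_out/(V_in − V_out) = 11.2 × 6.04/(25.9 − 6.04) = 11.2 × 0.3041 = 3.406 kΩ.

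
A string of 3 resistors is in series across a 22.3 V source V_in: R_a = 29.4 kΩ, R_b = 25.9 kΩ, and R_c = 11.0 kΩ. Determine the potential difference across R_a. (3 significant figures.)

Series total: ΣR = 29.4 + 25.9 + 11.0 = 66.30 kΩ.
V = V_in · R/ΣR = 22.3 × 0.4434 = 9.889 V.

V ≈ 9.89 V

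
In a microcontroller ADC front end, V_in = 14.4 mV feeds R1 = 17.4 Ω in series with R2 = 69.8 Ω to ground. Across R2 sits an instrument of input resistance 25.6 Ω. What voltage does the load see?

R2 ‖ R_L = (69.8 × 25.6)/(69.8 + 25.6) = 18.73 Ω.
Then V_out = V_in · R2'/(R1 + R2') = 14.4 × 18.73/36.13 = 7.465 mV.
(Unloaded it would be 11.5 mV; the load pulls it down.)

V_out ≈ 7.47 mV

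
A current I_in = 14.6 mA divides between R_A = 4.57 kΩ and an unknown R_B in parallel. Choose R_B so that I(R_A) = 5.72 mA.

R_B ≈ 2.94 kΩ

Two-branch current divider: I_A = I_in · R_B/(R_A + R_B).
5.72/14.6 = R_B/(R_A + R_B) → R_B = R_A · (0.3918)/(1 − 0.3918) = 4.57 × 0.6441 = 2.944 kΩ.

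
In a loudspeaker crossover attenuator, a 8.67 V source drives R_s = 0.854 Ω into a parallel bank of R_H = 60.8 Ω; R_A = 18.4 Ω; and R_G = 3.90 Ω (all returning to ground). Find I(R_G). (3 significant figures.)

Equivalent of the parallel group: R_p = 3.056 Ω.
V_A = 8.67 × 3.056/3.910 = 6.776 V.
I(R_G) = V_A / R_G = 6.776/3.90 = 1.738 A.

I ≈ 1.74 A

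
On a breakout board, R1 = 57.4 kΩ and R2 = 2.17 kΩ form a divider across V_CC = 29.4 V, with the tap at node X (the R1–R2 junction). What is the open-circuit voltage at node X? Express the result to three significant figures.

V_th ≈ 1.07 V

V_th is the unloaded tap voltage: V_CC · R2/(R1+R2) = 29.4 × 0.03643 = 1.071 V.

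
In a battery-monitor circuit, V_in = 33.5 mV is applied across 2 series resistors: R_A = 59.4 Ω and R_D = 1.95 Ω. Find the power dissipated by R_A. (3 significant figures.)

P ≈ 17.7 µW

Series current I = V_in/ΣR = 33.5/61.35 = 0.5460 mA.
P(R_A) = I²·R_A = (0.5460)² × 59.4 = 17.71 µW.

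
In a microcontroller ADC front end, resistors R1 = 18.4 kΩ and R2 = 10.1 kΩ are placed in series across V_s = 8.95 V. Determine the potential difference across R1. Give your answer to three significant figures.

ΣR = 18.4 + 10.1 = 28.50 kΩ.
Voltage divider: V = V_s · (18.40 / 28.50) = 8.95 × 0.6456 = 5.778 V.

V ≈ 5.78 V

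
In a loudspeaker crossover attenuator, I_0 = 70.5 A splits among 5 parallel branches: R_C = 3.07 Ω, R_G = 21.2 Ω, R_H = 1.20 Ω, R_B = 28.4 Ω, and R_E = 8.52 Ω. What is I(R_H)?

I ≈ 43.2 A

Total conductance ΣG = 1/3.07 + 1/21.2 + 1/1.20 + 1/28.4 + 1/8.52 = 1.359 (units of 1/Ω).
By the current-divider rule, I = I_0 · G_k/ΣG = 70.5 × 0.6133 = 43.24 A.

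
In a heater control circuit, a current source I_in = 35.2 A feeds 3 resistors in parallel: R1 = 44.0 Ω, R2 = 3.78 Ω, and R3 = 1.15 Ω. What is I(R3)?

Total conductance ΣG = 1/44.0 + 1/3.78 + 1/1.15 = 1.157 (units of 1/Ω).
Current divider: I(R3) = I_in · G_k/ΣG = 35.2 × (0.8696/1.157) = 35.2 × 0.7517 = 26.46 A.

I ≈ 26.5 A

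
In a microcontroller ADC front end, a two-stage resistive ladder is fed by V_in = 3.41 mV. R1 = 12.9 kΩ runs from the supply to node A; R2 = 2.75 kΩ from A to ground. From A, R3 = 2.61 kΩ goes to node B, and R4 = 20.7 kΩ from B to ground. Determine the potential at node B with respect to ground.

Looking into the second stage from A: R3 + R4 = 23.31 kΩ appears in parallel with R2.
Effective lower resistance at A: R2 ‖ 23.31 = 2.460 kΩ.
First divider: V_A = V_in · 2.460/(12.9 + 2.460) = 0.5461 mV.
Stage 2 is unloaded, so V_B = V_A · R4/(R3+R4) = 0.5461 × 20.7/23.31 = 0.4850 mV.

V_B ≈ 0.485 mV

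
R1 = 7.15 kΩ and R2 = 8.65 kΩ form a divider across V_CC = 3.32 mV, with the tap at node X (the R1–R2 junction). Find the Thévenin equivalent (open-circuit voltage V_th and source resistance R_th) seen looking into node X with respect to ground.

V_th ≈ 1.82 mV, R_th ≈ 3.91 kΩ

With X open, the divider is unloaded: V_th = 3.32 × 8.65/15.80 = 1.818 mV.
With V_CC suppressed (replaced by a short), R_th = R1 ‖ R2 = (7.150 × 8.65)/(7.150 + 8.65) = 3.914 kΩ.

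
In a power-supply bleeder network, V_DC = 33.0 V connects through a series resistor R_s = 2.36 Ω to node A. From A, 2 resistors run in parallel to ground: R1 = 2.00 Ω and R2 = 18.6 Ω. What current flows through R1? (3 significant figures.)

Parallel bank: R_p = 1/(1/2.00 + 1/18.6) = 1.806 Ω.
Node voltage V_A = V_DC · R_p/(R_s + R_p) = 33.0 × 0.4335 = 14.31 V.
I(R1) = V_A / R1 = 14.31/2.00 = 7.153 A.

I ≈ 7.15 A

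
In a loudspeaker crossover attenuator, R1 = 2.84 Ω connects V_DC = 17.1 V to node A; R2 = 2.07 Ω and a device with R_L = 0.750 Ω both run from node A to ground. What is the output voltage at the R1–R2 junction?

V_out ≈ 2.78 V

R2 ‖ R_L = (2.07 × 0.750)/(2.07 + 0.750) = 0.5505 Ω.
Voltage divider with the loaded lower leg: V_out = 17.1 × 0.5505/(2.84 + 0.5505) = 17.1 × 0.1624 = 2.777 V.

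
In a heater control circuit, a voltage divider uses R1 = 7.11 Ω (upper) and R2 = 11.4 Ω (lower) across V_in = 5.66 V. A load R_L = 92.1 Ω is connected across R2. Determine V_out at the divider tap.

R2 ‖ R_L = (11.4 × 92.1)/(11.4 + 92.1) = 10.14 Ω.
Voltage divider with the loaded lower leg: V_out = 5.66 × 10.14/(7.11 + 10.14) = 5.66 × 0.5879 = 3.328 V.

V_out ≈ 3.33 V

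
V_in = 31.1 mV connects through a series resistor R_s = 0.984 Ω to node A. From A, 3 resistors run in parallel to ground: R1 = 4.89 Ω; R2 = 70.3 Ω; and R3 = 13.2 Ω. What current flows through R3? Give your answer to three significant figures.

Equivalent of the parallel group: R_p = 3.396 Ω.
V_A = 31.1 × 3.396/4.380 = 24.11 mV.
I(R3) = V_A / R3 = 24.11/13.2 = 1.827 mA.

I ≈ 1.83 mA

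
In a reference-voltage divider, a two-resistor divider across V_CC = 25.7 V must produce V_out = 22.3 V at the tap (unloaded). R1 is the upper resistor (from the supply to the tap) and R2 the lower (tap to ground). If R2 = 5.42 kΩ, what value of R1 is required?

V_out/V_CC = R2/(R1+R2) = 0.8677.
R1 = R2·(1/k − 1) = 5.42 × 0.1525 = 0.8264 kΩ.

R1 ≈ 0.826 kΩ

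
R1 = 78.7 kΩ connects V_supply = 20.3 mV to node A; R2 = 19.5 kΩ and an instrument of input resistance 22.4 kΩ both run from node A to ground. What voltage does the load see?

V_out ≈ 2.37 mV

R2 ‖ R_L = (19.5 × 22.4)/(19.5 + 22.4) = 10.42 kΩ.
Now apply the divider: V_out = 20.3 × 0.1170 = 2.374 mV.
(Unloaded it would be 4.03 mV; the load pulls it down.)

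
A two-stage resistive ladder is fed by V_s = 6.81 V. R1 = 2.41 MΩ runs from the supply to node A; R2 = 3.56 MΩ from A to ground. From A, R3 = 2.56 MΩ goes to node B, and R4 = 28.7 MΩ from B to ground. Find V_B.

Looking into the second stage from A: R3 + R4 = 31.26 MΩ appears in parallel with R2.
R2 ‖ (R3+R4) = 3.196 MΩ.
First divider: V_A = V_s · 3.196/(2.41 + 3.196) = 3.882 V.
Stage 2 is unloaded, so V_B = V_A · R4/(R3+R4) = 3.882 × 28.7/31.26 = 3.564 V.

V_B ≈ 3.56 V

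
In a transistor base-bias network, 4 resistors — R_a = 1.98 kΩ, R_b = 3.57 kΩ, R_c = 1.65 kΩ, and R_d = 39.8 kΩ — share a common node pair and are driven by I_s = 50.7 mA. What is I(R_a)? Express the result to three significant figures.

I ≈ 18.1 mA

Conductances: ΣG = 1/1.98 + 1/3.57 + 1/1.65 + 1/39.8 = 1.416 (1/kΩ).
R_a takes the fraction G_k/ΣG = 0.5051/1.416 = 0.3566, so I = 50.7 × 0.3566 = 18.08 mA.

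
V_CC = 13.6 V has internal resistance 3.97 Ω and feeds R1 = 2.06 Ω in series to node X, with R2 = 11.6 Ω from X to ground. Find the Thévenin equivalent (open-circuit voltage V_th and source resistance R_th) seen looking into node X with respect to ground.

R1' = 3.97 + 2.06 = 6.030 Ω (source resistance + R1).
V_th is the unloaded tap voltage: V_CC · R2/(R1'+R2) = 13.6 × 0.6580 = 8.948 V.
Looking into X with the source shorted: R_th = R1'·R2/(R1'+R2) = 6.030 × 11.6/17.63 = 3.968 Ω.

V_th ≈ 8.95 V, R_th ≈ 3.97 Ω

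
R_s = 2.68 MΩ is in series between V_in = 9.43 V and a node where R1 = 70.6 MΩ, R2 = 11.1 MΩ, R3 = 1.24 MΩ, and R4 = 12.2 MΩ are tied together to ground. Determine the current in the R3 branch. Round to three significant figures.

I ≈ 2.08 µA

Equivalent of the parallel group: R_p = 1.007 MΩ.
V_A = 9.43 × 1.007/3.687 = 2.576 V.
Branch current I = V_A/R3 = 2.576/1.24 = 2.078 µA.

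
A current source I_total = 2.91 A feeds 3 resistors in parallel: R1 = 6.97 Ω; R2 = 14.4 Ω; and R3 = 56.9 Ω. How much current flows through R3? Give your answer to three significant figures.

I ≈ 0.222 A

Total conductance ΣG = 1/6.97 + 1/14.4 + 1/56.9 = 0.2305 (units of 1/Ω).
R3 takes the fraction G_k/ΣG = 0.01757/0.2305 = 0.07625, so I = 2.91 × 0.07625 = 0.2219 A.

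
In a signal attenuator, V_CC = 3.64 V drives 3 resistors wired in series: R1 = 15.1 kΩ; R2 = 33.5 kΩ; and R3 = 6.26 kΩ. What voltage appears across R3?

Series total: ΣR = 15.1 + 33.5 + 6.26 = 54.86 kΩ.
By the voltage-divider rule, V = 3.64 × 6.260/54.86 = 0.4154 V.

V ≈ 0.415 V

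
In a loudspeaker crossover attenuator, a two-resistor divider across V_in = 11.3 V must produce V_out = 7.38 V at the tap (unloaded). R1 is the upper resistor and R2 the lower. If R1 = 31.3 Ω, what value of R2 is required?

R2 ≈ 58.9 Ω

V_out/V_in = R2/(R1+R2) = 0.6531.
So R2 = R1 · V_out/(V_in − V_out) = 31.3 × 7.38/(11.3 − 7.38) = 31.3 × 1.883 = 58.93 Ω.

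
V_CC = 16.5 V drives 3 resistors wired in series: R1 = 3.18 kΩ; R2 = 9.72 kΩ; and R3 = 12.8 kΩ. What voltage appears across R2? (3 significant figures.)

V ≈ 6.24 V

Series total: ΣR = 3.18 + 9.72 + 12.8 = 25.70 kΩ.
V = V_CC · R/ΣR = 16.5 × 0.3782 = 6.240 V.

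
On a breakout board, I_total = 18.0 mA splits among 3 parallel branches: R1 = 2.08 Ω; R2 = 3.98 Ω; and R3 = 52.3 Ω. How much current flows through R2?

I ≈ 6.02 mA

Conductances: ΣG = 1/2.08 + 1/3.98 + 1/52.3 = 0.7511 (1/Ω).
R2 takes the fraction G_k/ΣG = 0.2513/0.7511 = 0.3345, so I = 18.0 × 0.3345 = 6.021 mA.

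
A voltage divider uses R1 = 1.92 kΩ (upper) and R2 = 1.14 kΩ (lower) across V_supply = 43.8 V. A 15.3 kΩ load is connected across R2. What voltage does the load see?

V_out ≈ 15.6 V

R2 ‖ R_L = (1.14 × 15.3)/(1.14 + 15.3) = 1.061 kΩ.
Now apply the divider: V_out = 43.8 × 0.3559 = 15.59 V.
(Unloaded it would be 16.3 V; the load pulls it down.)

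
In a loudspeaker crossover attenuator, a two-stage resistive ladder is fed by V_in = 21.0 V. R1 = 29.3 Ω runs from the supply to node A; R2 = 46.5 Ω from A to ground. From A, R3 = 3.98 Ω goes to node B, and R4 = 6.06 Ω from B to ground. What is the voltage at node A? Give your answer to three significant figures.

Looking into the second stage from A: R3 + R4 = 10.04 Ω appears in parallel with R2.
R2 ‖ (R3+R4) = 8.257 Ω.
So V_A = 21.0 × 0.2199 = 4.617 V.

V_A ≈ 4.62 V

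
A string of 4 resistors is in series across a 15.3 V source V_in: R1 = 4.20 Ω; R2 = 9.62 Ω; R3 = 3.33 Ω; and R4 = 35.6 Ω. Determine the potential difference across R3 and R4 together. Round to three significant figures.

V ≈ 11.3 V

Total series resistance ΣR = 4.20 + 9.62 + 3.33 + 35.6 = 52.75 Ω.
R_{R3..R4} = 3.33 + 35.6 = 38.93 Ω.
V = V_in · R/ΣR = 15.3 × 0.7380 = 11.29 V.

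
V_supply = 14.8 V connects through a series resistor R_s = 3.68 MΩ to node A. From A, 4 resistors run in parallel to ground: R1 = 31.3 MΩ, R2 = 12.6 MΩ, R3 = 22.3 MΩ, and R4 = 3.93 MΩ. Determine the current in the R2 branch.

Equivalent of the parallel group: R_p = 2.435 MΩ.
Node voltage V_A = V_supply · R_p/(R_s + R_p) = 14.8 × 0.3982 = 5.894 V.
Branch current I = V_A/R2 = 5.894/12.6 = 0.4678 µA.

I ≈ 0.468 µA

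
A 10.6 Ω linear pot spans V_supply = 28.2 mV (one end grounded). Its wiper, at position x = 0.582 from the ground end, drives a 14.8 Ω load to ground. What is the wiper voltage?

Split the track: R_lower = x·R_p = 6.169 Ω, R_upper = (1−x)·R_p = 4.431 Ω.
Lower segment in parallel with the load: 6.169 ‖ 14.8 = 4.354 Ω.
V_out = 28.2 × 4.354/(4.431 + 4.354) = 13.98 mV.
(Unloaded: V_out = x·V_supply = 16.4 mV.)

V_out ≈ 14.0 mV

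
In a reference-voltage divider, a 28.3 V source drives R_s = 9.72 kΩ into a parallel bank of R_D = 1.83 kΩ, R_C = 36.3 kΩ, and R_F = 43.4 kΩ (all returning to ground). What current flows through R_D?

Parallel bank: R_p = 1/(1/1.83 + 1/36.3 + 1/43.4) = 1.675 kΩ.
V_A = 28.3 × 1.675/11.39 = 4.160 V.
I(R_D) = V_A / R_D = 4.160/1.83 = 2.273 mA.

I ≈ 2.27 mA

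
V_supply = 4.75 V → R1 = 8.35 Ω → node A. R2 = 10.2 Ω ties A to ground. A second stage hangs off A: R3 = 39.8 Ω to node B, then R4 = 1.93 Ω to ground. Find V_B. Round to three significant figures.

V_B ≈ 0.109 V

Looking into the second stage from A: R3 + R4 = 41.73 Ω appears in parallel with R2.
Effective lower resistance at A: R2 ‖ 41.73 = 8.197 Ω.
First divider: V_A = V_supply · 8.197/(8.35 + 8.197) = 2.353 V.
V_B = V_A × 0.04625 = 0.1088 V.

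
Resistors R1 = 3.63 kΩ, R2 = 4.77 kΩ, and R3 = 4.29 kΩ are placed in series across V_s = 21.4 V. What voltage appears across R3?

V ≈ 7.23 V

Series total: ΣR = 3.63 + 4.77 + 4.29 = 12.69 kΩ.
V = V_s · R/ΣR = 21.4 × 0.3381 = 7.235 V.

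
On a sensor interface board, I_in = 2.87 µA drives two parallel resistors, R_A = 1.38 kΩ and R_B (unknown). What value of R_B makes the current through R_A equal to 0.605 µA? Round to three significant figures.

R_B ≈ 0.369 kΩ

In a two-way split, I_A/I_in = R_B/(R_A + R_B).
0.605/2.87 = R_B/(R_A + R_B) → R_B = R_A · (0.2108)/(1 − 0.2108) = 1.38 × 0.2671 = 0.3686 kΩ.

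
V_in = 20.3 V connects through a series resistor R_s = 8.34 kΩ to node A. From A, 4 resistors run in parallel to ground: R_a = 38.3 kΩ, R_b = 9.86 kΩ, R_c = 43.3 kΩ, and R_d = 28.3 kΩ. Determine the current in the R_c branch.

Combine the parallel branches: R_p = (1/38.3 + 1/9.86 + 1/43.3 + 1/28.3)⁻¹ = 5.378 kΩ.
V_A = 20.3 × 5.378/13.72 = 7.958 V.
Branch current I = V_A/R_c = 7.958/43.3 = 0.1838 mA.
(Check via current divider: I_total = 1.480 mA; share G_k/ΣG = 0.1242 → same result.)

I ≈ 0.184 mA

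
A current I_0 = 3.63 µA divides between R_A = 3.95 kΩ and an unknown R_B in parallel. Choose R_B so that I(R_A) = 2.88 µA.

R_B ≈ 15.2 kΩ

In a two-way split, I_A/I_0 = R_B/(R_A + R_B).
With f = 0.7934, R_B = R_A · f/(1−f) = 3.95 × 3.840 = 15.17 kΩ.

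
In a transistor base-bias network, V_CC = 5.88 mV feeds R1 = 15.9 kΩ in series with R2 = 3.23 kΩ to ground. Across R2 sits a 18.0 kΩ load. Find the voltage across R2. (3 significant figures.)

R2 ‖ R_L = (3.23 × 18.0)/(3.23 + 18.0) = 2.739 kΩ.
Then V_out = V_CC · R2'/(R1 + R2') = 5.88 × 2.739/18.64 = 0.8640 mV.
(Unloaded it would be 0.993 mV; the load pulls it down.)

V_out ≈ 0.864 mV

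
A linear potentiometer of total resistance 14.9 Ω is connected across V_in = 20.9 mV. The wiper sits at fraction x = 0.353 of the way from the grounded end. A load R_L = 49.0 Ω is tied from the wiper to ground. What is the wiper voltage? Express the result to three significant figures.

V_out ≈ 6.90 mV

The pot divides into 9.640 Ω above the wiper and 5.260 Ω below.
R_L loads the lower segment: effective lower R = 4.750 Ω.
V_out = 20.9 × 4.750/(9.640 + 4.750) = 6.899 mV.
(Unloaded: V_out = x·V_in = 7.38 mV.)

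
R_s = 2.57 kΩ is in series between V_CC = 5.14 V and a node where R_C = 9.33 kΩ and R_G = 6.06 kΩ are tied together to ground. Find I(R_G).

Equivalent of the parallel group: R_p = 3.674 kΩ.
V_A by voltage divider: V_A = 5.14 × 3.674/(2.57 + 3.674) = 3.024 V.
Branch current I = V_A/R_G = 3.024/6.06 = 0.4991 mA.
(Check via current divider: I_total = 0.8232 mA; share G_k/ΣG = 0.6062 → same result.)

I ≈ 0.499 mA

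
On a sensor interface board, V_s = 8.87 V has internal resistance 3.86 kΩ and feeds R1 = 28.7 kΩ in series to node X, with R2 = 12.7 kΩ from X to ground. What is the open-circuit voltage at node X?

R1' = 3.86 + 28.7 = 32.56 kΩ (source resistance + R1).
Open-circuit (no load on X): V_th = V_s · R2/(R1' + R2) = 8.87 × 12.7/(32.56 + 12.7) = 2.489 V.

V_th ≈ 2.49 V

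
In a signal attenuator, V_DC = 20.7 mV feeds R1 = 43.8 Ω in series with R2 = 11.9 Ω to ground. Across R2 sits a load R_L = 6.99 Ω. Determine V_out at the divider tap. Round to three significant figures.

V_out ≈ 1.89 mV

R2 ‖ R_L = (11.9 × 6.99)/(11.9 + 6.99) = 4.403 Ω.
Now apply the divider: V_out = 20.7 × 0.09135 = 1.891 mV.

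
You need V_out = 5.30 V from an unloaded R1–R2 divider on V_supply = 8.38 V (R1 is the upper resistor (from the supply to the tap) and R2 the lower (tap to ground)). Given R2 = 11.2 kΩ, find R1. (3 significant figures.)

R1 ≈ 6.51 kΩ

The divider ratio is R2/(R1+R2) = 5.30/8.38 = 0.6325.
Rearranging, R1 = R2·(1−k)/k = 11.2 × 0.5811 = 6.509 kΩ.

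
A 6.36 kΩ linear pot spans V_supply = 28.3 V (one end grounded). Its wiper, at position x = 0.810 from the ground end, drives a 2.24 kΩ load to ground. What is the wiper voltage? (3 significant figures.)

V_out ≈ 16.0 V

Split the track: R_lower = x·R_p = 5.152 kΩ, R_upper = (1−x)·R_p = 1.208 kΩ.
R_L loads the lower segment: effective lower R = 1.561 kΩ.
Loaded-divider output: V_out = 28.3 × 0.5637 = 15.95 V.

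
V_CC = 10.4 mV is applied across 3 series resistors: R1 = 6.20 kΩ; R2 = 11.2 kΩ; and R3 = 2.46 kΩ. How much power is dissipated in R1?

P ≈ 1.70 nW

The common current is I = 10.4/19.86 = 0.5237 µA.
P = I²R = 0.2742 × 6.20 = 1.700 nW.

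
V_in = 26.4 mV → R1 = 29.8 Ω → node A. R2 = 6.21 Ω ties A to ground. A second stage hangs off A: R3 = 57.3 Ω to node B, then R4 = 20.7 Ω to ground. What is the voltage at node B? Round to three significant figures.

V_B ≈ 1.13 mV

Node A sees R2 in parallel with the series input of stage 2, R3 + R4 = 78.00 Ω.
R2 ‖ (R3+R4) = 5.752 Ω.
First divider: V_A = V_in · 5.752/(29.8 + 5.752) = 4.271 mV.
Stage 2 is unloaded, so V_B = V_A · R4/(R3+R4) = 4.271 × 20.7/78.00 = 1.134 mV.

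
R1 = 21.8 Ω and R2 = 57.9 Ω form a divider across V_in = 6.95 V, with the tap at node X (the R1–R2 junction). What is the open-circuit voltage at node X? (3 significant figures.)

V_th ≈ 5.05 V

With X open, the divider is unloaded: V_th = 6.95 × 57.9/79.70 = 5.049 V.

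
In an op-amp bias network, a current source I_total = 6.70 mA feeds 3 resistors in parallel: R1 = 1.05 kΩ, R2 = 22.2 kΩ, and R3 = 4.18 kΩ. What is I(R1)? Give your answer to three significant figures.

I ≈ 5.16 mA

Total conductance ΣG = 1/1.05 + 1/22.2 + 1/4.18 = 1.237 (units of 1/kΩ).
Current divider: I(R1) = I_total · G_k/ΣG = 6.70 × (0.9524/1.237) = 6.70 × 0.7701 = 5.160 mA.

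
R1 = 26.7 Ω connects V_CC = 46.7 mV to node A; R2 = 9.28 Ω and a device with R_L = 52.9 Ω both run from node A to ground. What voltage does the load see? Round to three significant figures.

First combine the lower leg with the load: R2 ‖ R_L = 7.895 Ω.
Then V_out = V_CC · R2'/(R1 + R2') = 46.7 × 7.895/34.60 = 10.66 mV.

V_out ≈ 10.7 mV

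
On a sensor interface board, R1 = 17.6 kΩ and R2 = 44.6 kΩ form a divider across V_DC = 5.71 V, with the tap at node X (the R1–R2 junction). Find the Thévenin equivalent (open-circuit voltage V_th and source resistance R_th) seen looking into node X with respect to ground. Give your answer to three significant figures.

V_th is the unloaded tap voltage: V_DC · R2/(R1+R2) = 5.71 × 0.7170 = 4.094 V.
Zeroing V_DC shorts the top of R1 to ground, so R_th = R1 ‖ R2 = 12.62 kΩ.

V_th ≈ 4.09 V, R_th ≈ 12.6 kΩ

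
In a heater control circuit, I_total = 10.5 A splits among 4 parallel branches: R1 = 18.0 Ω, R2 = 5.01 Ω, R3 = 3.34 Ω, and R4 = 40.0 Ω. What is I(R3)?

Conductances: ΣG = 1/18.0 + 1/5.01 + 1/3.34 + 1/40.0 = 0.5796 (1/Ω).
By the current-divider rule, I = I_total · G_k/ΣG = 10.5 × 0.5166 = 5.424 A.

I ≈ 5.42 A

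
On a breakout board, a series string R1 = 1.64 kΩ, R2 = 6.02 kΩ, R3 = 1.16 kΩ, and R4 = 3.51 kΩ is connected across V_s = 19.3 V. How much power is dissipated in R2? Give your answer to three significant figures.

The common current is I = 19.3/12.33 = 1.565 mA.
P = I²R = 2.450 × 6.02 = 14.75 mW.

P ≈ 14.7 mW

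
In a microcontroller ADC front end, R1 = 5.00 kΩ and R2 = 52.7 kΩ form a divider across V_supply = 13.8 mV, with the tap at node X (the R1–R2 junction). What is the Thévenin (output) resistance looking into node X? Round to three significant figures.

R_th ≈ 4.57 kΩ

Looking into X with the source shorted: R_th = R1·R2/(R1+R2) = 5.000 × 52.7/57.70 = 4.567 kΩ.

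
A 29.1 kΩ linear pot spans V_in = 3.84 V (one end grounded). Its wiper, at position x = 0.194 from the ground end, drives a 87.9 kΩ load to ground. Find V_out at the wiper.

Split the track: R_lower = x·R_p = 5.645 kΩ, R_upper = (1−x)·R_p = 23.45 kΩ.
Lower segment in parallel with the load: 5.645 ‖ 87.9 = 5.305 kΩ.
V_out = 3.84 × 5.305/(23.45 + 5.305) = 0.7083 V.

V_out ≈ 0.708 V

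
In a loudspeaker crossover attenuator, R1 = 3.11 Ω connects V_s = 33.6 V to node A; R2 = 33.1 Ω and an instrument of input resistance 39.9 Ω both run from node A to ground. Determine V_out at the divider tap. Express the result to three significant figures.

V_out ≈ 28.7 V

First combine the lower leg with the load: R2 ‖ R_L = 18.09 Ω.
Then V_out = V_s · R2'/(R1 + R2') = 33.6 × 18.09/21.20 = 28.67 V.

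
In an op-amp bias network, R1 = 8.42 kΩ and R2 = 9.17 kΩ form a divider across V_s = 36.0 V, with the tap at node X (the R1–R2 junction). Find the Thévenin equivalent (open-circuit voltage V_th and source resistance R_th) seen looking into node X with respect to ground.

V_th ≈ 18.8 V, R_th ≈ 4.39 kΩ

V_th is the unloaded tap voltage: V_s · R2/(R1+R2) = 36.0 × 0.5213 = 18.77 V.
Looking into X with the source shorted: R_th = R1·R2/(R1+R2) = 8.420 × 9.17/17.59 = 4.390 kΩ.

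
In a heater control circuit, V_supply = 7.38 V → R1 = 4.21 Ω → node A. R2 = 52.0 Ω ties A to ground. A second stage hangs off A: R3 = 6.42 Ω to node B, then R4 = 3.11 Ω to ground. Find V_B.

V_B ≈ 1.58 V

The second stage (R3 + R4 = 9.530 Ω) loads node A in parallel with R2.
R2 ‖ (R3+R4) = 8.054 Ω.
V_A = 7.38 × 8.054/(4.21 + 8.054) = 4.847 V.
Stage 2 is unloaded, so V_B = V_A · R4/(R3+R4) = 4.847 × 3.11/9.530 = 1.582 V.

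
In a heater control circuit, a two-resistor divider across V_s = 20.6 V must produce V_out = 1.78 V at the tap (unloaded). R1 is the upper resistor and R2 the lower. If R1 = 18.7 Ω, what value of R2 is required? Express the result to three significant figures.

The divider ratio is R2/(R1+R2) = 1.78/20.6 = 0.08641.
Rearranging, R2 = R1·k/(1−k) = 18.7 × 0.09458 = 1.769 Ω.

R2 ≈ 1.77 Ω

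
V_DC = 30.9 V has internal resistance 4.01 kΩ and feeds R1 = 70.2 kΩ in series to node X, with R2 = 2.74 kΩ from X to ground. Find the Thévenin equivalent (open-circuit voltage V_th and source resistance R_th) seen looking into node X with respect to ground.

R1' = 4.01 + 70.2 = 74.21 kΩ (source resistance + R1).
V_th is the unloaded tap voltage: V_DC · R2/(R1'+R2) = 30.9 × 0.03561 = 1.100 V.
Zeroing V_DC shorts the top of R1' to ground, so R_th = R1' ‖ R2 = 2.642 kΩ.

V_th ≈ 1.10 V, R_th ≈ 2.64 kΩ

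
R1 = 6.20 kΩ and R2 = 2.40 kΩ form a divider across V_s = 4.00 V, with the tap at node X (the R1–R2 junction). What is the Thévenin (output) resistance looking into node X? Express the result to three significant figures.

Looking into X with the source shorted: R_th = R1·R2/(R1+R2) = 6.200 × 2.40/8.600 = 1.730 kΩ.

R_th ≈ 1.73 kΩ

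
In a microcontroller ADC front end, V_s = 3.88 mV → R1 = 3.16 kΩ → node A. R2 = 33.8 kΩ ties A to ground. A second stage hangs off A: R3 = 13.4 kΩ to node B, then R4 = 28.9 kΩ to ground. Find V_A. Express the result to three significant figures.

The second stage (R3 + R4 = 42.30 kΩ) loads node A in parallel with R2.
R2 ‖ (R3+R4) = 18.79 kΩ.
So V_A = 3.88 × 0.8560 = 3.321 mV.

V_A ≈ 3.32 mV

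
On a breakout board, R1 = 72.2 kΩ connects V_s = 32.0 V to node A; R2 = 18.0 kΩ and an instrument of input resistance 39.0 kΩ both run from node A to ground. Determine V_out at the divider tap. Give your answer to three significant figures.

The load sits in parallel with R2, giving an effective lower resistance R2' = R2·R_L/(R2+R_L) = 12.32 kΩ.
Voltage divider with the loaded lower leg: V_out = 32.0 × 12.32/(72.2 + 12.32) = 32.0 × 0.1457 = 4.663 V.
(Unloaded it would be 6.39 V; the load pulls it down.)

V_out ≈ 4.66 V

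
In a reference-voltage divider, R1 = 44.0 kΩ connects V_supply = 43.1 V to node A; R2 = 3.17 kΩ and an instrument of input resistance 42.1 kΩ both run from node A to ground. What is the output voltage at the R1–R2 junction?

V_out ≈ 2.71 V

R2 ‖ R_L = (3.17 × 42.1)/(3.17 + 42.1) = 2.948 kΩ.
Now apply the divider: V_out = 43.1 × 0.06279 = 2.706 V.
(Unloaded it would be 2.90 V; the load pulls it down.)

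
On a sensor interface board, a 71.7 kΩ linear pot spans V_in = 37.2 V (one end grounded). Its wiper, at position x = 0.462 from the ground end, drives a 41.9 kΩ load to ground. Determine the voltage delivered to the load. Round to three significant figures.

V_out ≈ 12.1 V

The pot divides into 38.57 kΩ above the wiper and 33.13 kΩ below.
Lower segment in parallel with the load: 33.13 ‖ 41.9 = 18.50 kΩ.
Then V_out = V_in · 18.50/(38.57 + 18.50) = 12.06 V.
(Unloaded: V_out = x·V_in = 17.2 V.)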